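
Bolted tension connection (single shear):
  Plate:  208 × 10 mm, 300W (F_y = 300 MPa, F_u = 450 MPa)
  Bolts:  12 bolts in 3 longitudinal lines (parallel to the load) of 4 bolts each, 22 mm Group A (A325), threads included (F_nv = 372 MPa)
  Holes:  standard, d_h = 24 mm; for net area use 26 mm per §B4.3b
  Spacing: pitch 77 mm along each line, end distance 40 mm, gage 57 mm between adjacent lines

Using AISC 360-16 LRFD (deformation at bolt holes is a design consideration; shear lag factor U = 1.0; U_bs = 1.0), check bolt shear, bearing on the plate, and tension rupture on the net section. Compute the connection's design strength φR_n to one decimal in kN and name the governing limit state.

Bolt shear: A_b = π(22)²/4 = 380.13 mm². φR_n = 0.75 × 372 × 380.13 × 12 × 1 = 1272.7 kN.
Bearing (10 mm plate, F_u = 450 MPa): end bolts L_c = 40 − 24/2 = 28, R_n = min(1.2×28×10×450, 2.4×22×10×450) = 151.2 kN/bolt; interior L_c = 77 − 24 = 53, R_n = 237.6 kN/bolt. φR_n = 0.75 × (3×151.2 + 9×237.6) = 1944.0 kN.
Tension rupture (net): A_n = (208 − 3×26)×10 = 1300 mm² (U = 1.0, A_e = A_n). φR_n = 0.75 × 450 × 1300 = 438.8 kN.
Governing: min(1272.7, 1944.0, 438.8) = 438.8 kN → net-section rupture.

438.8 kN (net-section rupture governs)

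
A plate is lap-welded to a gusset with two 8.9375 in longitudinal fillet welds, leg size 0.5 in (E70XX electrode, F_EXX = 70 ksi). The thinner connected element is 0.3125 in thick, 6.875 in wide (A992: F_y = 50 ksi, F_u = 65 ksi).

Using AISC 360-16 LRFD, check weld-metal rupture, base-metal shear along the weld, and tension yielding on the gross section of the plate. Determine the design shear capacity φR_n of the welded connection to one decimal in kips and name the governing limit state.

96.7 kips (gross-section yield governs)

Weld metal: throat = 0.707×0.5 = 0.3535 in, L = 2×8.9375 = 17.875 in. φR_n = 0.75 × 0.6 × 70 × 0.3535 × 17.875 = 199.0 kips.
Base metal shear (0.3125 in plate): yield φR_n = 1.0×0.6×50×0.3125×17.875 = 167.6 kips; rupture φR_n = 0.75×0.6×65×0.3125×17.875 = 163.4 kips; take 163.4 kips (rupture).
Tension yield (gross): A_g = 6.875×0.3125 = 2.1484 in². φR_n = 0.90 × 50 × 2.1484 = 96.7 kips.
Governing: min(199.0, 163.4, 96.7) = 96.7 kips → gross-section yield.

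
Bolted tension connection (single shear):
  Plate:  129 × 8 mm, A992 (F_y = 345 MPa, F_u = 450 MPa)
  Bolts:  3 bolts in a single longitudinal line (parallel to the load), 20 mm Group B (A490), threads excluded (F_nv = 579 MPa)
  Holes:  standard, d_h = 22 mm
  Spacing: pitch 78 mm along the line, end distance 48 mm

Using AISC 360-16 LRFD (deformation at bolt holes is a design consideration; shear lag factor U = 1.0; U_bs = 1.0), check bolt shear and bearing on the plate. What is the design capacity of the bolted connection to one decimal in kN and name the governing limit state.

Bolt shear: A_b = π(20)²/4 = 314.16 mm². φR_n = 0.75 × 579 × 314.16 × 3 × 1 = 409.3 kN.
Bearing (8 mm plate, F_u = 450 MPa): end bolts L_c = 48 − 22/2 = 37, R_n = min(1.2×37×8×450, 2.4×20×8×450) = 159.84 kN/bolt; interior L_c = 78 − 22 = 56, R_n = 172.8 kN/bolt. φR_n = 0.75 × (1×159.84 + 2×172.8) = 379.1 kN.
Governing: min(409.3, 379.1) = 379.1 kN → bearing.

379.1 kN (bearing governs)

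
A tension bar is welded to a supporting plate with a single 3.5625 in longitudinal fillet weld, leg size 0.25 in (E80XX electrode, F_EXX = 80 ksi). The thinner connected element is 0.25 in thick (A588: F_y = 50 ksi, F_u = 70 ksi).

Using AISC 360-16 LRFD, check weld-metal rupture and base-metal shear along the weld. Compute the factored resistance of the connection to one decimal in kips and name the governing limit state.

22.7 kips (weld metal governs)

Weld metal: throat = 0.707×0.25 = 0.17675 in, L = 3.5625 in. φR_n = 0.75 × 0.6 × 80 × 0.17675 × 3.5625 = 22.7 kips.
Base metal shear (0.25 in plate): yield φR_n = 1.0×0.6×50×0.25×3.5625 = 26.7 kips; rupture φR_n = 0.75×0.6×70×0.25×3.5625 = 28.1 kips; take 26.7 kips (yield).
Governing: min(22.7, 26.7) = 22.7 kips → weld metal.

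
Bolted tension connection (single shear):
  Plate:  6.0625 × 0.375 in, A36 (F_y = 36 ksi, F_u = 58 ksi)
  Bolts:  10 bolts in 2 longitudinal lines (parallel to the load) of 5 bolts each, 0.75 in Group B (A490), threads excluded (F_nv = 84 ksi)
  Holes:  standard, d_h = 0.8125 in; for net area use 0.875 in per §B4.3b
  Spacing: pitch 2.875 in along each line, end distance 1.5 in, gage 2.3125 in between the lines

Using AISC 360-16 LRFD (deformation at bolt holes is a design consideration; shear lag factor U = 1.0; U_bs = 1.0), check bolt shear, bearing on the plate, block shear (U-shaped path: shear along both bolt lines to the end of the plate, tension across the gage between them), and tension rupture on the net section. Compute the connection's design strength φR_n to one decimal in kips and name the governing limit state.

70.3 kips (net-section rupture governs)

Bolt shear: A_b = π(0.75)²/4 = 0.44179 in². φR_n = 0.75 × 84 × 0.44179 × 10 × 1 = 278.3 kips.
Bearing (0.375 in plate, F_u = 58 ksi): end bolts L_c = 1.5 − 0.8125/2 = 1.09375, R_n = min(1.2×1.09375×0.375×58, 2.4×0.75×0.375×58) = 28.547 kips/bolt; interior L_c = 2.875 − 0.8125 = 2.0625, R_n = 39.15 kips/bolt. φR_n = 0.75 × (2×28.547 + 8×39.15) = 277.7 kips.
Block shear: shear path 2×[1.5+4×2.875] = 2×13 in, A_gv = 9.75, A_nv = 2×(13 − 4.5×0.875)×0.375 = 6.7969 in²; tension across gage: (2.3125 − 1×0.875)×0.375 = 0.53906 in². R_n = min(0.6×58×6.7969, 0.6×36×9.75) + 1.0×58×0.53906 = min(236.53, 210.6) + 31.265 = 241.87 kips. φR_n = 0.75 × 241.87 = 181.4 kips.
Tension rupture (net): A_n = (6.0625 − 2×0.875)×0.375 = 1.6172 in² (U = 1.0, A_e = A_n). φR_n = 0.75 × 58 × 1.6172 = 70.3 kips.
Governing: min(278.3, 277.7, 181.4, 70.3) = 70.3 kips → net-section rupture.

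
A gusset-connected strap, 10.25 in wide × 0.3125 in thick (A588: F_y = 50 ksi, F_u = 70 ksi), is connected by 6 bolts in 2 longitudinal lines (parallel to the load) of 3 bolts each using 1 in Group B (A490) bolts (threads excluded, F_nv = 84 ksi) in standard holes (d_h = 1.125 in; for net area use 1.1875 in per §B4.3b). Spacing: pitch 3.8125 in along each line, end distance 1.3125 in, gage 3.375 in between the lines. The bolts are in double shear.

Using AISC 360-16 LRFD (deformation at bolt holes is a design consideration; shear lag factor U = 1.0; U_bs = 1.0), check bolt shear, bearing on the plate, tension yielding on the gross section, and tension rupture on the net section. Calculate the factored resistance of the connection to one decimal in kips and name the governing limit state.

129.2 kips (net-section rupture governs)

Bolt shear: A_b = π(1)²/4 = 0.7854 in². φR_n = 0.75 × 84 × 0.7854 × 6 × 2 = 593.8 kips.
Bearing (0.3125 in plate, F_u = 70 ksi): end bolts L_c = 1.3125 − 1.125/2 = 0.75, R_n = min(1.2×0.75×0.3125×70, 2.4×1×0.3125×70) = 19.688 kips/bolt; interior L_c = 3.8125 − 1.125 = 2.6875, R_n = 52.5 kips/bolt. φR_n = 0.75 × (2×19.688 + 4×52.5) = 187.0 kips.
Tension yield (gross): A_g = 10.25×0.3125 = 3.2031 in². φR_n = 0.90 × 50 × 3.2031 = 144.1 kips.
Tension rupture (net): A_n = (10.25 − 2×1.1875)×0.3125 = 2.4609 in² (U = 1.0, A_e = A_n). φR_n = 0.75 × 70 × 2.4609 = 129.2 kips.
Governing: min(593.8, 187.0, 144.1, 129.2) = 129.2 kips → net-section rupture.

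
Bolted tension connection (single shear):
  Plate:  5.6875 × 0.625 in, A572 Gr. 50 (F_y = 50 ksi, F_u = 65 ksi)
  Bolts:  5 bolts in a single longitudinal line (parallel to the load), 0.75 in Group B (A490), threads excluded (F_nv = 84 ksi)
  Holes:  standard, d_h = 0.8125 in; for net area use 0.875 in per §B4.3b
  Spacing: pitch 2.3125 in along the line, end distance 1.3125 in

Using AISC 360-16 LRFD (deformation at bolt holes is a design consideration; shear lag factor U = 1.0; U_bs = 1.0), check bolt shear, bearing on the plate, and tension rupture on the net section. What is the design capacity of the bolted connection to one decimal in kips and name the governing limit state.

139.2 kips (bolt shear governs)

Bolt shear: A_b = π(0.75)²/4 = 0.44179 in². φR_n = 0.75 × 84 × 0.44179 × 5 × 1 = 139.2 kips.
Bearing (0.625 in plate, F_u = 65 ksi): end bolts L_c = 1.3125 − 0.8125/2 = 0.90625, R_n = min(1.2×0.90625×0.625×65, 2.4×0.75×0.625×65) = 44.18 kips/bolt; interior L_c = 2.3125 − 0.8125 = 1.5, R_n = 73.125 kips/bolt. φR_n = 0.75 × (1×44.18 + 4×73.125) = 252.5 kips.
Tension rupture (net): A_n = (5.6875 − 1×0.875)×0.625 = 3.0078 in² (U = 1.0, A_e = A_n). φR_n = 0.75 × 65 × 3.0078 = 146.6 kips.
Governing: min(139.2, 252.5, 146.6) = 139.2 kips → bolt shear.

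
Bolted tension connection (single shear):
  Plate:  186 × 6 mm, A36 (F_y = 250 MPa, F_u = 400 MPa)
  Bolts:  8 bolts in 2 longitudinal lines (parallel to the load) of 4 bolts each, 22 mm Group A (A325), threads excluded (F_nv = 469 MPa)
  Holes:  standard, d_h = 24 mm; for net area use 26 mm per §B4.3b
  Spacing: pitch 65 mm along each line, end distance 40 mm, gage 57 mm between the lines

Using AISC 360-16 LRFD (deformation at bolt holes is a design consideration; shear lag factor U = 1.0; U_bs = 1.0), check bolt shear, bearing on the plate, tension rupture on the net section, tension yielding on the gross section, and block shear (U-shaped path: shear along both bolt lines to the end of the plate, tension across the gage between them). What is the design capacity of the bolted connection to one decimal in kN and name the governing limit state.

241.2 kN (net-section rupture governs)

Bolt shear: A_b = π(22)²/4 = 380.13 mm². φR_n = 0.75 × 469 × 380.13 × 8 × 1 = 1069.7 kN.
Bearing (6 mm plate, F_u = 400 MPa): end bolts L_c = 40 − 24/2 = 28, R_n = min(1.2×28×6×400, 2.4×22×6×400) = 80.64 kN/bolt; interior L_c = 65 − 24 = 41, R_n = 118.08 kN/bolt. φR_n = 0.75 × (2×80.64 + 6×118.08) = 652.3 kN.
Tension rupture (net): A_n = (186 − 2×26)×6 = 804 mm² (U = 1.0, A_e = A_n). φR_n = 0.75 × 400 × 804 = 241.2 kN.
Tension yield (gross): A_g = 186×6 = 1116 mm². φR_n = 0.90 × 250 × 1116 = 251.1 kN.
Block shear: shear path 2×[40+3×65] = 2×235 mm, A_gv = 2820, A_nv = 2×(235 − 3.5×26)×6 = 1728 mm²; tension across gage: (57 − 1×26)×6 = 186 mm². R_n = min(0.6×400×1728, 0.6×250×2820) + 1.0×400×186 = min(414.72, 423) + 74.4 = 489.12 kN. φR_n = 0.75 × 489.12 = 366.8 kN.
Governing: min(1069.7, 652.3, 241.2, 251.1, 366.8) = 241.2 kN → net-section rupture.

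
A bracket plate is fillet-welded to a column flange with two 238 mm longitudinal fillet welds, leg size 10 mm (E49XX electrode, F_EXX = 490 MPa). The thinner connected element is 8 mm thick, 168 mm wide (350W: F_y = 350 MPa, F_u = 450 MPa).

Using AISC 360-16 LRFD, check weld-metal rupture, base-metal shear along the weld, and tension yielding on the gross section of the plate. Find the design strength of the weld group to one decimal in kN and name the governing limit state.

423.4 kN (gross-section yield governs)

Weld metal: throat = 0.707×10 = 7.07 mm, L = 2×238 = 476 mm. φR_n = 0.75 × 0.6 × 490 × 7.07 × 476 = 742.1 kN.
Base metal shear (8 mm plate): yield φR_n = 1.0×0.6×350×8×476 = 799.7 kN; rupture φR_n = 0.75×0.6×450×8×476 = 771.1 kN; take 771.1 kN (rupture).
Tension yield (gross): A_g = 168×8 = 1344 mm². φR_n = 0.90 × 350 × 1344 = 423.4 kN.
Governing: min(742.1, 771.1, 423.4) = 423.4 kN → gross-section yield.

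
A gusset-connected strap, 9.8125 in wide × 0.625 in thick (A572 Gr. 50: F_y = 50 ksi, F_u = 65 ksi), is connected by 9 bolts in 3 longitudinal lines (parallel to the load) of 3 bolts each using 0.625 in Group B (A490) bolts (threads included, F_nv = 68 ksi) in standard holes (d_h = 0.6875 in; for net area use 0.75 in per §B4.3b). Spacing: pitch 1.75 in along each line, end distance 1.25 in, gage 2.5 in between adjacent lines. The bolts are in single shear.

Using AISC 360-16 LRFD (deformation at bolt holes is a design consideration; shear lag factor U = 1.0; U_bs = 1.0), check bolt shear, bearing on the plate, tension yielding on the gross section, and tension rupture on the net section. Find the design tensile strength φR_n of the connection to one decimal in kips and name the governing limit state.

140.8 kips (bolt shear governs)

Bolt shear: A_b = π(0.625)²/4 = 0.3068 in². φR_n = 0.75 × 68 × 0.3068 × 9 × 1 = 140.8 kips.
Bearing (0.625 in plate, F_u = 65 ksi): end bolts L_c = 1.25 − 0.6875/2 = 0.90625, R_n = min(1.2×0.90625×0.625×65, 2.4×0.625×0.625×65) = 44.18 kips/bolt; interior L_c = 1.75 − 0.6875 = 1.0625, R_n = 51.797 kips/bolt. φR_n = 0.75 × (3×44.18 + 6×51.797) = 332.5 kips.
Tension yield (gross): A_g = 9.8125×0.625 = 6.1328 in². φR_n = 0.90 × 50 × 6.1328 = 276.0 kips.
Tension rupture (net): A_n = (9.8125 − 3×0.75)×0.625 = 4.7266 in² (U = 1.0, A_e = A_n). φR_n = 0.75 × 65 × 4.7266 = 230.4 kips.
Governing: min(140.8, 332.5, 276.0, 230.4) = 140.8 kips → bolt shear.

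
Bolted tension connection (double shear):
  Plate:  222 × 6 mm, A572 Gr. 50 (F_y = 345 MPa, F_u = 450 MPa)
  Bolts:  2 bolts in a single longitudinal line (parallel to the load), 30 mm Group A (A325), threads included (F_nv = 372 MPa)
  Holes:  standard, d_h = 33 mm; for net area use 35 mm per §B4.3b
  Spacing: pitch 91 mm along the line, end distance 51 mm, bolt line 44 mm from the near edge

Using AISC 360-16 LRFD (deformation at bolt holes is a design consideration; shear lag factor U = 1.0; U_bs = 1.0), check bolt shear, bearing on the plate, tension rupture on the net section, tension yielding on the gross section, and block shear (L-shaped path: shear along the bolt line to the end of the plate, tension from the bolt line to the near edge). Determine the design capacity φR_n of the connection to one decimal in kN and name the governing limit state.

162.4 kN (block shear governs)

Bolt shear: A_b = π(30)²/4 = 706.86 mm². φR_n = 0.75 × 372 × 706.86 × 2 × 2 = 788.9 kN.
Bearing (6 mm plate, F_u = 450 MPa): end bolts L_c = 51 − 33/2 = 34.5, R_n = min(1.2×34.5×6×450, 2.4×30×6×450) = 111.78 kN/bolt; interior L_c = 91 − 33 = 58, R_n = 187.92 kN/bolt. φR_n = 0.75 × (1×111.78 + 1×187.92) = 224.8 kN.
Tension rupture (net): A_n = (222 − 1×35)×6 = 1122 mm² (U = 1.0, A_e = A_n). φR_n = 0.75 × 450 × 1122 = 378.7 kN.
Tension yield (gross): A_g = 222×6 = 1332 mm². φR_n = 0.90 × 345 × 1332 = 413.6 kN.
Block shear: shear path 1×[51+1×91] = 1×142 mm, A_gv = 852, A_nv = 1×(142 − 1.5×35)×6 = 537 mm²; tension to near edge: (44 − 0.5×35)×6 = 159 mm². R_n = min(0.6×450×537, 0.6×345×852) + 1.0×450×159 = min(144.99, 176.36) + 71.55 = 216.54 kN. φR_n = 0.75 × 216.54 = 162.4 kN.
Governing: min(788.9, 224.8, 378.7, 413.6, 162.4) = 162.4 kN → block shear.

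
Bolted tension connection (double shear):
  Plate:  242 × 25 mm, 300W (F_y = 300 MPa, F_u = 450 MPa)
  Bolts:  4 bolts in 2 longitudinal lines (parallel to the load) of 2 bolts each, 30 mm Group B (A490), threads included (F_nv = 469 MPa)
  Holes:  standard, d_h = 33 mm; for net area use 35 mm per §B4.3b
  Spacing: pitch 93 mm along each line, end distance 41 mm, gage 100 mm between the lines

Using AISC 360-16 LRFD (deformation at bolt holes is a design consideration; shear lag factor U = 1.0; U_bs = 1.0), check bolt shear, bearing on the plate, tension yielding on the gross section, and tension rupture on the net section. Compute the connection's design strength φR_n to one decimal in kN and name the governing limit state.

1451.3 kN (net-section rupture governs)

Bolt shear: A_b = π(30)²/4 = 706.86 mm². φR_n = 0.75 × 469 × 706.86 × 4 × 2 = 1989.1 kN.
Bearing (25 mm plate, F_u = 450 MPa): end bolts L_c = 41 − 33/2 = 24.5, R_n = min(1.2×24.5×25×450, 2.4×30×25×450) = 330.75 kN/bolt; interior L_c = 93 − 33 = 60, R_n = 810 kN/bolt. φR_n = 0.75 × (2×330.75 + 2×810) = 1711.1 kN.
Tension yield (gross): A_g = 242×25 = 6050 mm². φR_n = 0.90 × 300 × 6050 = 1633.5 kN.
Tension rupture (net): A_n = (242 − 2×35)×25 = 4300 mm² (U = 1.0, A_e = A_n). φR_n = 0.75 × 450 × 4300 = 1451.3 kN.
Governing: min(1989.1, 1711.1, 1633.5, 1451.3) = 1451.3 kN → net-section rupture.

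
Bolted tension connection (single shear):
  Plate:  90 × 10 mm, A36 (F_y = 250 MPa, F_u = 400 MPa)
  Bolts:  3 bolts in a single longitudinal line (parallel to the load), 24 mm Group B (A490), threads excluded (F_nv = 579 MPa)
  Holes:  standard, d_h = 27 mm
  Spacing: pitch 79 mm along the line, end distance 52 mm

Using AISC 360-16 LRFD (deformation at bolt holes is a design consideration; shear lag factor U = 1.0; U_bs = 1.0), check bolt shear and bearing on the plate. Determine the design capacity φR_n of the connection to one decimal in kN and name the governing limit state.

Bolt shear: A_b = π(24)²/4 = 452.39 mm². φR_n = 0.75 × 579 × 452.39 × 3 × 1 = 589.4 kN.
Bearing (10 mm plate, F_u = 400 MPa): end bolts L_c = 52 − 27/2 = 38.5, R_n = min(1.2×38.5×10×400, 2.4×24×10×400) = 184.8 kN/bolt; interior L_c = 79 − 27 = 52, R_n = 230.4 kN/bolt. φR_n = 0.75 × (1×184.8 + 2×230.4) = 484.2 kN.
Governing: min(589.4, 484.2) = 484.2 kN → bearing.

484.2 kN (bearing governs)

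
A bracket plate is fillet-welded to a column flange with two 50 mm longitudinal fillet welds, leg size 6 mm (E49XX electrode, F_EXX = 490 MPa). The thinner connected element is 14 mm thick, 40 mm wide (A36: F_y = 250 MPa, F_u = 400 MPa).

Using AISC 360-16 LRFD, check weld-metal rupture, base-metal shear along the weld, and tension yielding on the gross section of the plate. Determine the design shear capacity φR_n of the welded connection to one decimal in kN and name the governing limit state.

Weld metal: throat = 0.707×6 = 4.242 mm, L = 2×50 = 100 mm. φR_n = 0.75 × 0.6 × 490 × 4.242 × 100 = 93.5 kN.
Base metal shear (14 mm plate): yield φR_n = 1.0×0.6×250×14×100 = 210.0 kN; rupture φR_n = 0.75×0.6×400×14×100 = 252.0 kN; take 210.0 kN (yield).
Tension yield (gross): A_g = 40×14 = 560 mm². φR_n = 0.90 × 250 × 560 = 126.0 kN.
Governing: min(93.5, 210.0, 126.0) = 93.5 kN → weld metal.

93.5 kN (weld metal governs)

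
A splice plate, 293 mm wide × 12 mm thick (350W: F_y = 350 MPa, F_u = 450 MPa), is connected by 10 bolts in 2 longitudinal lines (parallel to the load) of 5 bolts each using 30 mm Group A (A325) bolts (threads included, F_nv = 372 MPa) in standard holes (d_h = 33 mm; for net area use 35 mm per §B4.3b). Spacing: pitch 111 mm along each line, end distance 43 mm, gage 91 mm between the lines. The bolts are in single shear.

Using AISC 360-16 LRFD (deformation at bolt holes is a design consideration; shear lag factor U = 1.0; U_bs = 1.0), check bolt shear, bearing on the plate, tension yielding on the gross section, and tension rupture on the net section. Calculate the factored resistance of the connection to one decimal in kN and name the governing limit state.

903.2 kN (net-section rupture governs)

Bolt shear: A_b = π(30)²/4 = 706.86 mm². φR_n = 0.75 × 372 × 706.86 × 10 × 1 = 1972.1 kN.
Bearing (12 mm plate, F_u = 450 MPa): end bolts L_c = 43 − 33/2 = 26.5, R_n = min(1.2×26.5×12×450, 2.4×30×12×450) = 171.72 kN/bolt; interior L_c = 111 − 33 = 78, R_n = 388.8 kN/bolt. φR_n = 0.75 × (2×171.72 + 8×388.8) = 2590.4 kN.
Tension yield (gross): A_g = 293×12 = 3516 mm². φR_n = 0.90 × 350 × 3516 = 1107.5 kN.
Tension rupture (net): A_n = (293 − 2×35)×12 = 2676 mm² (U = 1.0, A_e = A_n). φR_n = 0.75 × 450 × 2676 = 903.2 kN.
Governing: min(1972.1, 2590.4, 1107.5, 903.2) = 903.2 kN → net-section rupture.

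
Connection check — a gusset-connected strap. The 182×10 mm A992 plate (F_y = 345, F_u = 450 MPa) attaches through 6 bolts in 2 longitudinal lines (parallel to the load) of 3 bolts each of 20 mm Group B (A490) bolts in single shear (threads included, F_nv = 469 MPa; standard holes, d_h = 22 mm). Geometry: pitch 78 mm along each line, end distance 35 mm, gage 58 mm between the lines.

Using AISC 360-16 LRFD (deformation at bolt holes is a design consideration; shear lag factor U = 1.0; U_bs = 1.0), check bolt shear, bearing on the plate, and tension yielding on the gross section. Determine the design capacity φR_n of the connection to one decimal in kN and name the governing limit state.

Bolt shear: A_b = π(20)²/4 = 314.16 mm². φR_n = 0.75 × 469 × 314.16 × 6 × 1 = 663.0 kN.
Bearing (10 mm plate, F_u = 450 MPa): end bolts L_c = 35 − 22/2 = 24, R_n = min(1.2×24×10×450, 2.4×20×10×450) = 129.6 kN/bolt; interior L_c = 78 − 22 = 56, R_n = 216 kN/bolt. φR_n = 0.75 × (2×129.6 + 4×216) = 842.4 kN.
Tension yield (gross): A_g = 182×10 = 1820 mm². φR_n = 0.90 × 345 × 1820 = 565.1 kN.
Governing: min(663.0, 842.4, 565.1) = 565.1 kN → gross-section yield.

565.1 kN (gross-section yield governs)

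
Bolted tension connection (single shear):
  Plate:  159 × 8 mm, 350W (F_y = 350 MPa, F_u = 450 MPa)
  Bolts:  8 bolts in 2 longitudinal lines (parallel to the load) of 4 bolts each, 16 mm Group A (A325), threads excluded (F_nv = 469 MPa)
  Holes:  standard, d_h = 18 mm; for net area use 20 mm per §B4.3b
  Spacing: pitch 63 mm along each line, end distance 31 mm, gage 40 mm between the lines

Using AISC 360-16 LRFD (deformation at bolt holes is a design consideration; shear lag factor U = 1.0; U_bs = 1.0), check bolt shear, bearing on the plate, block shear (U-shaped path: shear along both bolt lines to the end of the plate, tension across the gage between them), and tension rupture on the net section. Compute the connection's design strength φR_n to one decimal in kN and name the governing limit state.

Bolt shear: A_b = π(16)²/4 = 201.06 mm². φR_n = 0.75 × 469 × 201.06 × 8 × 1 = 565.8 kN.
Bearing (8 mm plate, F_u = 450 MPa): end bolts L_c = 31 − 18/2 = 22, R_n = min(1.2×22×8×450, 2.4×16×8×450) = 95.04 kN/bolt; interior L_c = 63 − 18 = 45, R_n = 138.24 kN/bolt. φR_n = 0.75 × (2×95.04 + 6×138.24) = 764.6 kN.
Block shear: shear path 2×[31+3×63] = 2×220 mm, A_gv = 3520, A_nv = 2×(220 − 3.5×20)×8 = 2400 mm²; tension across gage: (40 − 1×20)×8 = 160 mm². R_n = min(0.6×450×2400, 0.6×350×3520) + 1.0×450×160 = min(648, 739.2) + 72 = 720 kN. φR_n = 0.75 × 720 = 540.0 kN.
Tension rupture (net): A_n = (159 − 2×20)×8 = 952 mm² (U = 1.0, A_e = A_n). φR_n = 0.75 × 450 × 952 = 321.3 kN.
Governing: min(565.8, 764.6, 540.0, 321.3) = 321.3 kN → net-section rupture.

321.3 kN (net-section rupture governs)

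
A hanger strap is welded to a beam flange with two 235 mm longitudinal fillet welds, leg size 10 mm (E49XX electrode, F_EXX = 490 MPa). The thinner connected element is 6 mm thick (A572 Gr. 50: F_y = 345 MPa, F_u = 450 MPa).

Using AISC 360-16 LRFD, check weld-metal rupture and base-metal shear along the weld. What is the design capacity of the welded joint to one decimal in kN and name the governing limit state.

Weld metal: throat = 0.707×10 = 7.07 mm, L = 2×235 = 470 mm. φR_n = 0.75 × 0.6 × 490 × 7.07 × 470 = 732.7 kN.
Base metal shear (6 mm plate): yield φR_n = 1.0×0.6×345×6×470 = 583.7 kN; rupture φR_n = 0.75×0.6×450×6×470 = 571.1 kN; take 571.1 kN (rupture).
Governing: min(732.7, 571.1) = 571.1 kN → base-metal shear.

571.1 kN (base-metal shear governs)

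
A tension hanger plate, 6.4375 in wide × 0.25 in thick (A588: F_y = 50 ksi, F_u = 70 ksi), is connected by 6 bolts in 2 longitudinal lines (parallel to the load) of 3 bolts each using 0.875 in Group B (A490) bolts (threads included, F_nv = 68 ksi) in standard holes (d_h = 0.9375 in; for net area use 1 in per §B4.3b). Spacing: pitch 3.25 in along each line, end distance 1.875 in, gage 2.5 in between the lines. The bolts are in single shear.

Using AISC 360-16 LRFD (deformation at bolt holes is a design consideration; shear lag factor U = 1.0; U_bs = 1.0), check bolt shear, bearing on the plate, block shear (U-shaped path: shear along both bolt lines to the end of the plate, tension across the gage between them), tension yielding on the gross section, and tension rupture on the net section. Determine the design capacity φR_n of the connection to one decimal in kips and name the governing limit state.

58.2 kips (net-section rupture governs)

Bolt shear: A_b = π(0.875)²/4 = 0.60132 in². φR_n = 0.75 × 68 × 0.60132 × 6 × 1 = 184.0 kips.
Bearing (0.25 in plate, F_u = 70 ksi): end bolts L_c = 1.875 − 0.9375/2 = 1.40625, R_n = min(1.2×1.40625×0.25×70, 2.4×0.875×0.25×70) = 29.531 kips/bolt; interior L_c = 3.25 − 0.9375 = 2.3125, R_n = 36.75 kips/bolt. φR_n = 0.75 × (2×29.531 + 4×36.75) = 154.5 kips.
Block shear: shear path 2×[1.875+2×3.25] = 2×8.375 in, A_gv = 4.1875, A_nv = 2×(8.375 − 2.5×1)×0.25 = 2.9375 in²; tension across gage: (2.5 − 1×1)×0.25 = 0.375 in². R_n = min(0.6×70×2.9375, 0.6×50×4.1875) + 1.0×70×0.375 = min(123.38, 125.63) + 26.25 = 149.63 kips. φR_n = 0.75 × 149.63 = 112.2 kips.
Tension yield (gross): A_g = 6.4375×0.25 = 1.6094 in². φR_n = 0.90 × 50 × 1.6094 = 72.4 kips.
Tension rupture (net): A_n = (6.4375 − 2×1)×0.25 = 1.1094 in² (U = 1.0, A_e = A_n). φR_n = 0.75 × 70 × 1.1094 = 58.2 kips.
Governing: min(184.0, 154.5, 112.2, 72.4, 58.2) = 58.2 kips → net-section rupture.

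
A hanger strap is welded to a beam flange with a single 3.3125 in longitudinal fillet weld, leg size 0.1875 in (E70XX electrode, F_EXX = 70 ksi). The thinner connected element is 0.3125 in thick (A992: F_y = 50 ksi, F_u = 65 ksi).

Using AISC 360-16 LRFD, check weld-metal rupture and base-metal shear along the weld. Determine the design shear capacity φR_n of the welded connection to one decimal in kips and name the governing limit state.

13.8 kips (weld metal governs)

Weld metal: throat = 0.707×0.1875 = 0.13256 in, L = 3.3125 in. φR_n = 0.75 × 0.6 × 70 × 0.13256 × 3.3125 = 13.8 kips.
Base metal shear (0.3125 in plate): yield φR_n = 1.0×0.6×50×0.3125×3.3125 = 31.1 kips; rupture φR_n = 0.75×0.6×65×0.3125×3.3125 = 30.3 kips; take 30.3 kips (rupture).
Governing: min(13.8, 30.3) = 13.8 kips → weld metal.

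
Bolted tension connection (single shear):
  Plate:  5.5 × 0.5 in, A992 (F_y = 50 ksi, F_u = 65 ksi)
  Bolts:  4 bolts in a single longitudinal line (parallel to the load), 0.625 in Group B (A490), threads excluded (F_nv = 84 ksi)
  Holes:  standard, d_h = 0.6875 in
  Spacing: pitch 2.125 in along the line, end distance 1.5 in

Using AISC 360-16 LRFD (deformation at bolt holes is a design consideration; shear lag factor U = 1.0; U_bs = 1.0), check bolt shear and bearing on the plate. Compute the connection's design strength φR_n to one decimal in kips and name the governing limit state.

Bolt shear: A_b = π(0.625)²/4 = 0.3068 in². φR_n = 0.75 × 84 × 0.3068 × 4 × 1 = 77.3 kips.
Bearing (0.5 in plate, F_u = 65 ksi): end bolts L_c = 1.5 − 0.6875/2 = 1.15625, R_n = min(1.2×1.15625×0.5×65, 2.4×0.625×0.5×65) = 45.094 kips/bolt; interior L_c = 2.125 − 0.6875 = 1.4375, R_n = 48.75 kips/bolt. φR_n = 0.75 × (1×45.094 + 3×48.75) = 143.5 kips.
Governing: min(77.3, 143.5) = 77.3 kips → bolt shear.

77.3 kips (bolt shear governs)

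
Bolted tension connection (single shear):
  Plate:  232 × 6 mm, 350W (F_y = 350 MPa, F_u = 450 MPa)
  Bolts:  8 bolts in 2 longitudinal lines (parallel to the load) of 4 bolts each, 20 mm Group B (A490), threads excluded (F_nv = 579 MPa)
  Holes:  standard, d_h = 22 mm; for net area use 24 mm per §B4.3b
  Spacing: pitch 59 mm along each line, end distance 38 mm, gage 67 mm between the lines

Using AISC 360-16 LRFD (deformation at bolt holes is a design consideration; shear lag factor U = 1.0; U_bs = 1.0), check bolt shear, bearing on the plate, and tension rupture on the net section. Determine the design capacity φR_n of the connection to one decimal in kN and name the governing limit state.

372.6 kN (net-section rupture governs)

Bolt shear: A_b = π(20)²/4 = 314.16 mm². φR_n = 0.75 × 579 × 314.16 × 8 × 1 = 1091.4 kN.
Bearing (6 mm plate, F_u = 450 MPa): end bolts L_c = 38 − 22/2 = 27, R_n = min(1.2×27×6×450, 2.4×20×6×450) = 87.48 kN/bolt; interior L_c = 59 − 22 = 37, R_n = 119.88 kN/bolt. φR_n = 0.75 × (2×87.48 + 6×119.88) = 670.7 kN.
Tension rupture (net): A_n = (232 − 2×24)×6 = 1104 mm² (U = 1.0, A_e = A_n). φR_n = 0.75 × 450 × 1104 = 372.6 kN.
Governing: min(1091.4, 670.7, 372.6) = 372.6 kN → net-section rupture.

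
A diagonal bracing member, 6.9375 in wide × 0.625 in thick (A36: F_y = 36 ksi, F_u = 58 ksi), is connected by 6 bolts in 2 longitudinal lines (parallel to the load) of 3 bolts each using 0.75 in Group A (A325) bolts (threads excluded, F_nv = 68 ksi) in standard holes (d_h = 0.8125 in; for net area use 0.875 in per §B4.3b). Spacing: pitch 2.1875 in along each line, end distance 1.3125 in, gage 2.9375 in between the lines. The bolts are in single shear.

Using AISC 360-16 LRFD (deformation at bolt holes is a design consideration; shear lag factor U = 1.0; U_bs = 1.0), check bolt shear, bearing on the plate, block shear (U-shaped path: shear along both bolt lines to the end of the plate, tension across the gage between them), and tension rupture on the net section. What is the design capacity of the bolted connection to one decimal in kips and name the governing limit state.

Bolt shear: A_b = π(0.75)²/4 = 0.44179 in². φR_n = 0.75 × 68 × 0.44179 × 6 × 1 = 135.2 kips.
Bearing (0.625 in plate, F_u = 58 ksi): end bolts L_c = 1.3125 − 0.8125/2 = 0.90625, R_n = min(1.2×0.90625×0.625×58, 2.4×0.75×0.625×58) = 39.422 kips/bolt; interior L_c = 2.1875 − 0.8125 = 1.375, R_n = 59.813 kips/bolt. φR_n = 0.75 × (2×39.422 + 4×59.813) = 238.6 kips.
Block shear: shear path 2×[1.3125+2×2.1875] = 2×5.6875 in, A_gv = 7.1094, A_nv = 2×(5.6875 − 2.5×0.875)×0.625 = 4.375 in²; tension across gage: (2.9375 − 1×0.875)×0.625 = 1.2891 in². R_n = min(0.6×58×4.375, 0.6×36×7.1094) + 1.0×58×1.2891 = min(152.25, 153.56) + 74.768 = 227.02 kips. φR_n = 0.75 × 227.02 = 170.3 kips.
Tension rupture (net): A_n = (6.9375 − 2×0.875)×0.625 = 3.2422 in² (U = 1.0, A_e = A_n). φR_n = 0.75 × 58 × 3.2422 = 141.0 kips.
Governing: min(135.2, 238.6, 170.3, 141.0) = 135.2 kips → bolt shear.

135.2 kips (bolt shear governs)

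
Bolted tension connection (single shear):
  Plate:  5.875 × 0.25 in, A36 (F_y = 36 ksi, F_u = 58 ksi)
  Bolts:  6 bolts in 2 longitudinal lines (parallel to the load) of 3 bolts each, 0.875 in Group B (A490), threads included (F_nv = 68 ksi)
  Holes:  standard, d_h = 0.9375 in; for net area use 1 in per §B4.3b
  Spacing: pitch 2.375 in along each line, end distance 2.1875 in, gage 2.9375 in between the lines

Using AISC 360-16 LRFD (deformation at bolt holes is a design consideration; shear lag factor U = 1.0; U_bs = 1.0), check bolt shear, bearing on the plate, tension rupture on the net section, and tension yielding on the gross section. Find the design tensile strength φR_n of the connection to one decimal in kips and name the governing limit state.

42.1 kips (net-section rupture governs)

Bolt shear: A_b = π(0.875)²/4 = 0.60132 in². φR_n = 0.75 × 68 × 0.60132 × 6 × 1 = 184.0 kips.
Bearing (0.25 in plate, F_u = 58 ksi): end bolts L_c = 2.1875 − 0.9375/2 = 1.71875, R_n = min(1.2×1.71875×0.25×58, 2.4×0.875×0.25×58) = 29.906 kips/bolt; interior L_c = 2.375 − 0.9375 = 1.4375, R_n = 25.013 kips/bolt. φR_n = 0.75 × (2×29.906 + 4×25.013) = 119.9 kips.
Tension rupture (net): A_n = (5.875 − 2×1)×0.25 = 0.96875 in² (U = 1.0, A_e = A_n). φR_n = 0.75 × 58 × 0.96875 = 42.1 kips.
Tension yield (gross): A_g = 5.875×0.25 = 1.4688 in². φR_n = 0.90 × 36 × 1.4688 = 47.6 kips.
Governing: min(184.0, 119.9, 42.1, 47.6) = 42.1 kips → net-section rupture.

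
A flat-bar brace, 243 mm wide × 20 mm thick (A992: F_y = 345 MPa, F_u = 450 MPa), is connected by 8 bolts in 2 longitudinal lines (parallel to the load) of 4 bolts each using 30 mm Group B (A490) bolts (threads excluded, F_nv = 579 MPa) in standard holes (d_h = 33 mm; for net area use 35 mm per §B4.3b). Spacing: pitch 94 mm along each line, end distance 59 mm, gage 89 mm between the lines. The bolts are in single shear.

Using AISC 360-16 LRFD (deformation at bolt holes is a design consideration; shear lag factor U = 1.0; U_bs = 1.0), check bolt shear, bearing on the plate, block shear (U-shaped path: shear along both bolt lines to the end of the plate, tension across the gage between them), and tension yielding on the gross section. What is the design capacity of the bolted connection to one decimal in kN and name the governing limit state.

1509.0 kN (gross-section yield governs)

Bolt shear: A_b = π(30)²/4 = 706.86 mm². φR_n = 0.75 × 579 × 706.86 × 8 × 1 = 2455.6 kN.
Bearing (20 mm plate, F_u = 450 MPa): end bolts L_c = 59 − 33/2 = 42.5, R_n = min(1.2×42.5×20×450, 2.4×30×20×450) = 459 kN/bolt; interior L_c = 94 − 33 = 61, R_n = 648 kN/bolt. φR_n = 0.75 × (2×459 + 6×648) = 3604.5 kN.
Block shear: shear path 2×[59+3×94] = 2×341 mm, A_gv = 13640, A_nv = 2×(341 − 3.5×35)×20 = 8740 mm²; tension across gage: (89 − 1×35)×20 = 1080 mm². R_n = min(0.6×450×8740, 0.6×345×13640) + 1.0×450×1080 = min(2359.8, 2823.5) + 486 = 2845.8 kN. φR_n = 0.75 × 2845.8 = 2134.4 kN.
Tension yield (gross): A_g = 243×20 = 4860 mm². φR_n = 0.90 × 345 × 4860 = 1509.0 kN.
Governing: min(2455.6, 3604.5, 2134.4, 1509.0) = 1509.0 kN → gross-section yield.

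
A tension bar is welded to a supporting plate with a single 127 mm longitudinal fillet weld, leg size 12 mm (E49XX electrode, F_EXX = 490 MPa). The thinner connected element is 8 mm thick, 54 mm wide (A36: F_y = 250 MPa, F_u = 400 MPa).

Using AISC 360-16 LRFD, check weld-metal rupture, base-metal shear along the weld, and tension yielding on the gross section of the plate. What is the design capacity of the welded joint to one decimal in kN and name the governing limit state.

97.2 kN (gross-section yield governs)

Weld metal: throat = 0.707×12 = 8.484 mm, L = 127 mm. φR_n = 0.75 × 0.6 × 490 × 8.484 × 127 = 237.6 kN.
Base metal shear (8 mm plate): yield φR_n = 1.0×0.6×250×8×127 = 152.4 kN; rupture φR_n = 0.75×0.6×400×8×127 = 182.9 kN; take 152.4 kN (yield).
Tension yield (gross): A_g = 54×8 = 432 mm². φR_n = 0.90 × 250 × 432 = 97.2 kN.
Governing: min(237.6, 152.4, 97.2) = 97.2 kN → gross-section yield.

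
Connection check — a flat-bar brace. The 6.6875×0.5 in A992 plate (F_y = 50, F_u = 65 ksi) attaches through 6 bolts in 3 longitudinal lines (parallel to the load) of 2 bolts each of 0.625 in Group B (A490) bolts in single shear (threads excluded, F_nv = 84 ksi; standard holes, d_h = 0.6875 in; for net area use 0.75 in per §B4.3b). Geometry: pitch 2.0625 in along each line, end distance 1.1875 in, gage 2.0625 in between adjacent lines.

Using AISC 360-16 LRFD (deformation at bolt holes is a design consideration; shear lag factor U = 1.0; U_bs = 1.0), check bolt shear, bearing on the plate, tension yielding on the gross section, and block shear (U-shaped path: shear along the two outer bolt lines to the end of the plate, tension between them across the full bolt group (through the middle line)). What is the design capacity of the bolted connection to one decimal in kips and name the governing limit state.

116.0 kips (bolt shear governs)

Bolt shear: A_b = π(0.625)²/4 = 0.3068 in². φR_n = 0.75 × 84 × 0.3068 × 6 × 1 = 116.0 kips.
Bearing (0.5 in plate, F_u = 65 ksi): end bolts L_c = 1.1875 − 0.6875/2 = 0.84375, R_n = min(1.2×0.84375×0.5×65, 2.4×0.625×0.5×65) = 32.906 kips/bolt; interior L_c = 2.0625 − 0.6875 = 1.375, R_n = 48.75 kips/bolt. φR_n = 0.75 × (3×32.906 + 3×48.75) = 183.7 kips.
Tension yield (gross): A_g = 6.6875×0.5 = 3.3438 in². φR_n = 0.90 × 50 × 3.3438 = 150.5 kips.
Block shear: shear path 2×[1.1875+1×2.0625] = 2×3.25 in, A_gv = 3.25, A_nv = 2×(3.25 − 1.5×0.75)×0.5 = 2.125 in²; tension across gage: (4.125 − 2×0.75)×0.5 = 1.3125 in². R_n = min(0.6×65×2.125, 0.6×50×3.25) + 1.0×65×1.3125 = min(82.875, 97.5) + 85.313 = 168.19 kips. φR_n = 0.75 × 168.19 = 126.1 kips.
Governing: min(116.0, 183.7, 150.5, 126.1) = 116.0 kips → bolt shear.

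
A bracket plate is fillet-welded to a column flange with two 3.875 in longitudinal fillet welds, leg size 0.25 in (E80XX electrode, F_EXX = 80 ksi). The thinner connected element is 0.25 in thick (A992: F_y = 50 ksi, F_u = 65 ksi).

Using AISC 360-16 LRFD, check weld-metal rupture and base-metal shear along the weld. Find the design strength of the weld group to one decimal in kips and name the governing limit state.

49.3 kips (weld metal governs)

Weld metal: throat = 0.707×0.25 = 0.17675 in, L = 2×3.875 = 7.75 in. φR_n = 0.75 × 0.6 × 80 × 0.17675 × 7.75 = 49.3 kips.
Base metal shear (0.25 in plate): yield φR_n = 1.0×0.6×50×0.25×7.75 = 58.1 kips; rupture φR_n = 0.75×0.6×65×0.25×7.75 = 56.7 kips; take 56.7 kips (rupture).
Governing: min(49.3, 56.7) = 49.3 kips → weld metal.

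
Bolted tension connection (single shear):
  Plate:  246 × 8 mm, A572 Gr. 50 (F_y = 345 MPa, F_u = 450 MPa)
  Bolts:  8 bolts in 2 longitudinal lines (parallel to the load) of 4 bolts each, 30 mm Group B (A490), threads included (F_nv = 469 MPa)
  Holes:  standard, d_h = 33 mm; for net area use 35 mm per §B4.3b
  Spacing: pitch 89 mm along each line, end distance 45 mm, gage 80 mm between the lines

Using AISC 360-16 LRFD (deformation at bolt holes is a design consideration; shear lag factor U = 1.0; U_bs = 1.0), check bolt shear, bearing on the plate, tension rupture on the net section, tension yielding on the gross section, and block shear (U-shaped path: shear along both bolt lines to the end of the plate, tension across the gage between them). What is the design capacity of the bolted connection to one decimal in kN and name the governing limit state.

Bolt shear: A_b = π(30)²/4 = 706.86 mm². φR_n = 0.75 × 469 × 706.86 × 8 × 1 = 1989.1 kN.
Bearing (8 mm plate, F_u = 450 MPa): end bolts L_c = 45 − 33/2 = 28.5, R_n = min(1.2×28.5×8×450, 2.4×30×8×450) = 123.12 kN/bolt; interior L_c = 89 − 33 = 56, R_n = 241.92 kN/bolt. φR_n = 0.75 × (2×123.12 + 6×241.92) = 1273.3 kN.
Tension rupture (net): A_n = (246 − 2×35)×8 = 1408 mm² (U = 1.0, A_e = A_n). φR_n = 0.75 × 450 × 1408 = 475.2 kN.
Tension yield (gross): A_g = 246×8 = 1968 mm². φR_n = 0.90 × 345 × 1968 = 611.1 kN.
Block shear: shear path 2×[45+3×89] = 2×312 mm, A_gv = 4992, A_nv = 2×(312 − 3.5×35)×8 = 3032 mm²; tension across gage: (80 − 1×35)×8 = 360 mm². R_n = min(0.6×450×3032, 0.6×345×4992) + 1.0×450×360 = min(818.64, 1033.3) + 162 = 980.64 kN. φR_n = 0.75 × 980.64 = 735.5 kN.
Governing: min(1989.1, 1273.3, 475.2, 611.1, 735.5) = 475.2 kN → net-section rupture.

475.2 kN (net-section rupture governs)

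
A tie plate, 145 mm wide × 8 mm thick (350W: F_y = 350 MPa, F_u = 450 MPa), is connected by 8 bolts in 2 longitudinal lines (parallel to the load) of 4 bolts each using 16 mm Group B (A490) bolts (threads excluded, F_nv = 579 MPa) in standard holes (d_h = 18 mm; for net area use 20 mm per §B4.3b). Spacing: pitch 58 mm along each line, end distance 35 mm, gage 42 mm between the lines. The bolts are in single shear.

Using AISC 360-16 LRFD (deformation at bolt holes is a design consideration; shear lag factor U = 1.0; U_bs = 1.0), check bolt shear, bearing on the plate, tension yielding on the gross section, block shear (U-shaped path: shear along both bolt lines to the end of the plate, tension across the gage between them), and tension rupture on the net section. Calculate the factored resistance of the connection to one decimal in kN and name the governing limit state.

Bolt shear: A_b = π(16)²/4 = 201.06 mm². φR_n = 0.75 × 579 × 201.06 × 8 × 1 = 698.5 kN.
Bearing (8 mm plate, F_u = 450 MPa): end bolts L_c = 35 − 18/2 = 26, R_n = min(1.2×26×8×450, 2.4×16×8×450) = 112.32 kN/bolt; interior L_c = 58 − 18 = 40, R_n = 138.24 kN/bolt. φR_n = 0.75 × (2×112.32 + 6×138.24) = 790.6 kN.
Tension yield (gross): A_g = 145×8 = 1160 mm². φR_n = 0.90 × 350 × 1160 = 365.4 kN.
Block shear: shear path 2×[35+3×58] = 2×209 mm, A_gv = 3344, A_nv = 2×(209 − 3.5×20)×8 = 2224 mm²; tension across gage: (42 − 1×20)×8 = 176 mm². R_n = min(0.6×450×2224, 0.6×350×3344) + 1.0×450×176 = min(600.48, 702.24) + 79.2 = 679.68 kN. φR_n = 0.75 × 679.68 = 509.8 kN.
Tension rupture (net): A_n = (145 − 2×20)×8 = 840 mm² (U = 1.0, A_e = A_n). φR_n = 0.75 × 450 × 840 = 283.5 kN.
Governing: min(698.5, 790.6, 365.4, 509.8, 283.5) = 283.5 kN → net-section rupture.

283.5 kN (net-section rupture governs)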